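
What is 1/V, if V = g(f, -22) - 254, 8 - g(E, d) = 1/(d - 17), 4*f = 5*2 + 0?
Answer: -39/9593 ≈ -0.0040655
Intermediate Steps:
f = 5/2 (f = (5*2 + 0)/4 = (10 + 0)/4 = (¼)*10 = 5/2 ≈ 2.5000)
g(E, d) = 8 - 1/(-17 + d) (g(E, d) = 8 - 1/(d - 17) = 8 - 1/(-17 + d))
V = -9593/39 (V = (-137 + 8*(-22))/(-17 - 22) - 254 = (-137 - 176)/(-39) - 254 = -1/39*(-313) - 254 = 313/39 - 254 = -9593/39 ≈ -245.97)
1/V = 1/(-9593/39) = -39/9593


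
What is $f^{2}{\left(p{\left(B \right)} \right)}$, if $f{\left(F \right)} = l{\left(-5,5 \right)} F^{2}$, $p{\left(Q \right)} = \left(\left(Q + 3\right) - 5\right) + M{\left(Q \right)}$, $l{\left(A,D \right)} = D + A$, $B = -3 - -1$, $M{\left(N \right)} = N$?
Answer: $0$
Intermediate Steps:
$B = -2$ ($B = -3 + 1 = -2$)
$l{\left(A,D \right)} = A + D$
$p{\left(Q \right)} = -2 + 2 Q$ ($p{\left(Q \right)} = \left(\left(Q + 3\right) - 5\right) + Q = \left(\left(3 + Q\right) - 5\right) + Q = \left(-2 + Q\right) + Q = -2 + 2 Q$)
$f{\left(F \right)} = 0$ ($f{\left(F \right)} = \left(-5 + 5\right) F^{2} = 0 F^{2} = 0$)
$f^{2}{\left(p{\left(B \right)} \right)} = 0^{2} = 0$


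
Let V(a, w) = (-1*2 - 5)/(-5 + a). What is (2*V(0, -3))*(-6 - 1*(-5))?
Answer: -14/5 ≈ -2.8000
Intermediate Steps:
V(a, w) = -7/(-5 + a) (V(a, w) = (-2 - 5)/(-5 + a) = -7/(-5 + a))
(2*V(0, -3))*(-6 - 1*(-5)) = (2*(-7/(-5 + 0)))*(-6 - 1*(-5)) = (2*(-7/(-5)))*(-6 + 5) = (2*(-7*(-⅕)))*(-1) = (2*(7/5))*(-1) = (14/5)*(-1) = -14/5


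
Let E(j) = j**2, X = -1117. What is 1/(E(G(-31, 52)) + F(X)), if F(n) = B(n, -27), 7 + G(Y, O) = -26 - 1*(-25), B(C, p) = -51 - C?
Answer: 1/1130 ≈ 0.00088496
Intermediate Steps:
G(Y, O) = -8 (G(Y, O) = -7 + (-26 - 1*(-25)) = -7 + (-26 + 25) = -7 - 1 = -8)
F(n) = -51 - n
1/(E(G(-31, 52)) + F(X)) = 1/((-8)**2 + (-51 - 1*(-1117))) = 1/(64 + (-51 + 1117)) = 1/(64 + 1066) = 1/1130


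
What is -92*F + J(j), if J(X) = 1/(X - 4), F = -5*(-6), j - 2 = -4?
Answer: -16561/6 ≈ -2760.2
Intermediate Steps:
j = -2 (j = 2 - 4 = -2)
F = 30
J(X) = 1/(-4 + X)
-92*F + J(j) = -92*30 + 1/(-4 - 2) = -2760 + 1/(-6) = -2760 - 1/6 = -16561/6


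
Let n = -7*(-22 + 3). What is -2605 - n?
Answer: -2738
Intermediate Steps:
n = 133 (n = -7*(-19) = 133)
-2605 - n = -2605 - 1*133 = -2605 - 133 = -2738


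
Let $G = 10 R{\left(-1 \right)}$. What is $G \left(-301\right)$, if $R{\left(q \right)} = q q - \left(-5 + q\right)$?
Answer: $-21070$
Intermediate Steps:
$R{\left(q \right)} = 5 + q^{2} - q$ ($R{\left(q \right)} = q^{2} - \left(-5 + q\right) = 5 + q^{2} - q$)
$G = 70$ ($G = 10 \left(5 + \left(-1\right)^{2} - -1\right) = 10 \left(5 + 1 + 1\right) = 10 \cdot 7 = 70$)
$G \left(-301\right) = 70 \left(-301\right) = -21070$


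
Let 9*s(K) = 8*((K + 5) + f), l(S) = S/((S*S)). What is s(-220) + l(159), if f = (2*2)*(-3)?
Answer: -96245/477 ≈ -201.77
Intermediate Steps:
f = -12 (f = 4*(-3) = -12)
l(S) = 1/S (l(S) = S/(S²) = S/S² = 1/S)
s(K) = -56/9 + 8*K/9 (s(K) = (8*((K + 5) - 12))/9 = (8*((5 + K) - 12))/9 = (8*(-7 + K))/9 = (-56 + 8*K)/9 = -56/9 + 8*K/9)
s(-220) + l(159) = (-56/9 + (8/9)*(-220)) + 1/159 = (-56/9 - 1760/9) + 1/159 = -1816/9 + 1/159 = -96245/477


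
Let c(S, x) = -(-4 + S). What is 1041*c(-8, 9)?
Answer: 12492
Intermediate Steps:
c(S, x) = 4 - S
1041*c(-8, 9) = 1041*(4 - 1*(-8)) = 1041*(4 + 8) = 1041*12 = 12492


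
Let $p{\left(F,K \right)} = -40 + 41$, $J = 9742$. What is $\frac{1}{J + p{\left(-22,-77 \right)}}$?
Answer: $\frac{1}{9743} \approx 0.00010264$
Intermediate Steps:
$p{\left(F,K \right)} = 1$
$\frac{1}{J + p{\left(-22,-77 \right)}} = \frac{1}{9742 + 1} = \frac{1}{9743}$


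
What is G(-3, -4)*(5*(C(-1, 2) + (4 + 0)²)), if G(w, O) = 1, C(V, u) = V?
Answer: 75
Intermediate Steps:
G(-3, -4)*(5*(C(-1, 2) + (4 + 0)²)) = 1*(5*(-1 + (4 + 0)²)) = 1*(5*(-1 + 4²)) = 1*(5*(-1 + 16)) = 1*(5*15) = 1*75 = 75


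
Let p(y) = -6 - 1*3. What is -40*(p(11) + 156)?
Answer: -5880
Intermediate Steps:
p(y) = -9 (p(y) = -6 - 3 = -9)
-40*(p(11) + 156) = -40*(-9 + 156) = -40*147 = -5880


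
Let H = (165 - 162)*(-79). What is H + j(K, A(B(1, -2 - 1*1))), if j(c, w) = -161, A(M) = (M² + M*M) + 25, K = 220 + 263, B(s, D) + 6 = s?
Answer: -398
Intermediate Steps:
B(s, D) = -6 + s
K = 483
A(M) = 25 + 2*M² (A(M) = (M² + M²) + 25 = 2*M² + 25 = 25 + 2*M²)
H = -237 (H = 3*(-79) = -237)
H + j(K, A(B(1, -2 - 1*1))) = -237 - 161 = -398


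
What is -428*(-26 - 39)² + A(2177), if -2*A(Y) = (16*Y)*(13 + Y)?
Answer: -39949340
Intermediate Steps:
A(Y) = -8*Y*(13 + Y) (A(Y) = -16*Y*(13 + Y)/2 = -8*Y*(13 + Y))
-428*(-26 - 39)² + A(2177) = -428*(-26 - 39)² - 8*2177*(13 + 2177) = -428*(-65)² - 8*2177*2190 = -428*4225 - 38141040 = -1808300 - 38141040 = -39949340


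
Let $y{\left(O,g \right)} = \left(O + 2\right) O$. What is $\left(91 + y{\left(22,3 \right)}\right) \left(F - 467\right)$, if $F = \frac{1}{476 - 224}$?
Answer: $- \frac{72845777}{252} \approx -2.8907 \cdot 10^{5}$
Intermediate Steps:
$y{\left(O,g \right)} = O \left(2 + O\right)$ ($y{\left(O,g \right)} = \left(2 + O\right) O = O \left(2 + O\right)$)
$F = \frac{1}{252} \approx 0.0039683$
$\left(91 + y{\left(22,3 \right)}\right) \left(F - 467\right) = \left(91 + 22 \left(2 + 22\right)\right) \left(\frac{1}{252} - 467\right) = \left(91 + 22 \cdot 24\right) \left(- \frac{117683}{252}\right) = \left(91 + 528\right) \left(- \frac{117683}{252}\right) = 619 \left(- \frac{117683}{252}\right) = - \frac{72845777}{252}$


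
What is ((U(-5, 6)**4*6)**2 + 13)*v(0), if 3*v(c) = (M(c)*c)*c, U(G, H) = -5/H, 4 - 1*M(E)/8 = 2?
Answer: 0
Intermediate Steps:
M(E) = 16 (M(E) = 32 - 8*2 = 32 - 16 = 16)
v(c) = 16*c**2/3 (v(c) = ((16*c)*c)/3 = (16*c**2)/3 = 16*c**2/3)
((U(-5, 6)**4*6)**2 + 13)*v(0) = (((-5/6)**4*6)**2 + 13)*((16/3)*0**2) = (((-5*1/6)**4*6)**2 + 13)*((16/3)*0) = (((-5/6)**4*6)**2 + 13)*0 = (((625/1296)*6)**2 + 13)*0 = ((625/216)**2 + 13)*0 = (390625/46656 + 13)*0 = (997153/46656)*0 = 0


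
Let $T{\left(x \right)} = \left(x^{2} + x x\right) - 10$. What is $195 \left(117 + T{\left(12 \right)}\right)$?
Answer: $77025$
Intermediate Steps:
$T{\left(x \right)} = -10 + 2 x^{2}$ ($T{\left(x \right)} = \left(x^{2} + x^{2}\right) - 10 = 2 x^{2} - 10 = -10 + 2 x^{2}$)
$195 \left(117 + T{\left(12 \right)}\right) = 195 \left(117 - \left(10 - 2 \cdot 12^{2}\right)\right) = 195 \left(117 + \left(-10 + 2 \cdot 144\right)\right) = 195 \left(117 + \left(-10 + 288\right)\right) = 195 \left(117 + 278\right) = 195 \cdot 395 = 77025$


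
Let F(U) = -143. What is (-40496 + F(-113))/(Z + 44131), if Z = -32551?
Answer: -40639/11580 ≈ -3.5094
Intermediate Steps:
(-40496 + F(-113))/(Z + 44131) = (-40496 - 143)/(-32551 + 44131) = -40639/11580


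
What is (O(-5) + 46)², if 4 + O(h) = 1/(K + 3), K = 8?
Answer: 214369/121 ≈ 1771.6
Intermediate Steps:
O(h) = -43/11 (O(h) = -4 + 1/(8 + 3) = -4 + 1/11 = -43/11)
(O(-5) + 46)² = (-43/11 + 46)² = (463/11)² = 214369/121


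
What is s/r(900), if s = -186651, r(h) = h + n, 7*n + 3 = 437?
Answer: -186651/962 ≈ -194.02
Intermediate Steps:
n = 62 (n = -3/7 + (1/7)*437 = -3/7 + 437/7 = 62)
r(h) = 62 + h (r(h) = h + 62 = 62 + h)
s/r(900) = -186651/(62 + 900) = -186651/962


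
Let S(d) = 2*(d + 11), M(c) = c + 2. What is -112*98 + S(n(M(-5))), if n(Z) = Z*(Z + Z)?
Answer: -10918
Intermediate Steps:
M(c) = 2 + c
n(Z) = 2*Z² (n(Z) = Z*(2*Z) = 2*Z²)
S(d) = 22 + 2*d (S(d) = 2*(11 + d) = 22 + 2*d)
-112*98 + S(n(M(-5))) = -112*98 + (22 + 2*(2*(2 - 5)²)) = -10976 + (22 + 2*(2*(-3)²)) = -10976 + (22 + 2*(2*9)) = -10976 + (22 + 2*18) = -10976 + (22 + 36) = -10976 + 58 = -10918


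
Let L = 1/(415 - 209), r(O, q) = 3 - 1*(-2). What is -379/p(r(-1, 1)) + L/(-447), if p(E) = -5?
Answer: 34899073/460410 ≈ 75.800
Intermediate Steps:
r(O, q) = 5 (r(O, q) = 3 + 2 = 5)
L = 1/206 ≈ 0.0048544
-379/p(r(-1, 1)) + L/(-447) = -379/(-5) + (1/206)/(-447) = -379*(-1/5) + (1/206)*(-1/447) = 379/5 - 1/92082 = 34899073/460410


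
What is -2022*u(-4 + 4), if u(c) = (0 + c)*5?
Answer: 0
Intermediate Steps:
u(c) = 5*c (u(c) = c*5 = 5*c)
-2022*u(-4 + 4) = -10110*(-4 + 4) = -10110*0 = -2022*0 = 0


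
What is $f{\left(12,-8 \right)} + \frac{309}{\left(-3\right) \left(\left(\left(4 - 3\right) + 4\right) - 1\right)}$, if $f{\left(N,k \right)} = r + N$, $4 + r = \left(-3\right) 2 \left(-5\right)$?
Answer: $\frac{49}{4} \approx 12.25$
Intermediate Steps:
$r = 26$ ($r = -4 + \left(-3\right) 2 \left(-5\right) = -4 - -30 = -4 + 30 = 26$)
$f{\left(N,k \right)} = 26 + N$
$f{\left(12,-8 \right)} + \frac{309}{\left(-3\right) \left(\left(\left(4 - 3\right) + 4\right) - 1\right)} = \left(26 + 12\right) + \frac{309}{\left(-3\right) \left(\left(\left(4 - 3\right) + 4\right) - 1\right)} = 38 + \frac{309}{\left(-3\right) \left(\left(1 + 4\right) - 1\right)} = 38 + \frac{309}{\left(-3\right) \left(5 - 1\right)} = 38 + \frac{309}{\left(-3\right) 4} = 38 + \frac{309}{-12} = 38 + 309 \left(- \frac{1}{12}\right) = 38 - \frac{103}{4} = \frac{49}{4}$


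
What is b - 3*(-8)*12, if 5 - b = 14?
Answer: 279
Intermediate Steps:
b = -9 (b = 5 - 1*14 = 5 - 14 = -9)
b - 3*(-8)*12 = -9 - 3*(-8)*12 = -9 + 24*12 = -9 + 288 = 279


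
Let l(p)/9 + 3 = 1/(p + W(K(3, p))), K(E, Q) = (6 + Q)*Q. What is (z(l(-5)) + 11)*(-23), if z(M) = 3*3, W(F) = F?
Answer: -460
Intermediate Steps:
K(E, Q) = Q*(6 + Q)
l(p) = -27 + 9/(p + p*(6 + p))
z(M) = 9
(z(l(-5)) + 11)*(-23) = (9 + 11)*(-23) = 20*(-23) = -460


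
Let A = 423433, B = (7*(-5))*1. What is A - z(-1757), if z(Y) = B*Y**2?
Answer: 108470148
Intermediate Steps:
B = -35 (B = -35*1 = -35)
z(Y) = -35*Y**2
A - z(-1757) = 423433 - (-35)*(-1757)**2 = 423433 - (-35)*3087049 = 423433 - 1*(-108046715) = 423433 + 108046715 = 108470148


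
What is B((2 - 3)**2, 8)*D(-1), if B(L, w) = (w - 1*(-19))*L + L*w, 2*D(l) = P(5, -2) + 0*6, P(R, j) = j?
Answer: -35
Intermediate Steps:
D(l) = -1 (D(l) = (-2 + 0*6)/2 = (-2 + 0)/2 = (1/2)*(-2) = -1)
B(L, w) = L*w + L*(19 + w) (B(L, w) = (w + 19)*L + L*w = (19 + w)*L + L*w = L*(19 + w) + L*w = L*w + L*(19 + w))
B((2 - 3)**2, 8)*D(-1) = ((2 - 3)**2*(19 + 2*8))*(-1) = ((-1)**2*(19 + 16))*(-1) = (1*35)*(-1) = 35*(-1) = -35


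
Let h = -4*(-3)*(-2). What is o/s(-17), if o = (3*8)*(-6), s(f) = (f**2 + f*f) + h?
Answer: -72/277 ≈ -0.25993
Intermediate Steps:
h = -24 (h = 12*(-2) = -24)
s(f) = -24 + 2*f**2 (s(f) = (f**2 + f*f) - 24 = (f**2 + f**2) - 24 = 2*f**2 - 24 = -24 + 2*f**2)
o = -144 (o = 24*(-6) = -144)
o/s(-17) = -144/(-24 + 2*(-17)**2) = -144/(-24 + 2*289) = -144/(-24 + 578) = -144/554 = -144*1/554 = -72/277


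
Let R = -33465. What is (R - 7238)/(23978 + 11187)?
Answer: -3131/2705 ≈ -1.1575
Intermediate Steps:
(R - 7238)/(23978 + 11187) = (-33465 - 7238)/(23978 + 11187) = -40703/35165 = -40703*1/35165 = -3131/2705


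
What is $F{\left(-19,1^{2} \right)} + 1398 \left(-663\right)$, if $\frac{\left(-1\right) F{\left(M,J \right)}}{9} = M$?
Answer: $-926703$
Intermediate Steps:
$F{\left(M,J \right)} = - 9 M$
$F{\left(-19,1^{2} \right)} + 1398 \left(-663\right) = \left(-9\right) \left(-19\right) + 1398 \left(-663\right) = 171 - 926874 = -926703$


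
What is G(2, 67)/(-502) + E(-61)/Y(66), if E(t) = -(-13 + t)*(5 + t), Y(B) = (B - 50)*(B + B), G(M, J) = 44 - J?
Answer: -63491/33132 ≈ -1.9163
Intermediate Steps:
Y(B) = 2*B*(-50 + B) (Y(B) = (-50 + B)*(2*B) = 2*B*(-50 + B))
E(t) = -(-13 + t)*(5 + t)
G(2, 67)/(-502) + E(-61)/Y(66) = (44 - 1*67)/(-502) + (65 - 1*(-61)**2 + 8*(-61))/((2*66*(-50 + 66))) = (44 - 67)*(-1/502) + (65 - 1*3721 - 488)/((2*66*16)) = -23*(-1/502) + (65 - 3721 - 488)/2112 = 23/502 - 4144*1/2112 = 23/502 - 259/132 = -63491/33132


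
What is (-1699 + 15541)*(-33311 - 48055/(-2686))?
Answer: -618912439011/1343 ≈ -4.6084e+8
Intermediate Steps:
(-1699 + 15541)*(-33311 - 48055/(-2686)) = 13842*(-33311 - 48055*(-1/2686)) = 13842*(-33311 + 48055/2686) = 13842*(-89425291/2686) = -618912439011/1343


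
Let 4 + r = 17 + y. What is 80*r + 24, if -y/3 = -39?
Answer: 10424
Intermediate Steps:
y = 117 (y = -3*(-39) = 117)
r = 130 (r = -4 + (17 + 117) = -4 + 134 = 130)
80*r + 24 = 80*130 + 24 = 10400 + 24 = 10424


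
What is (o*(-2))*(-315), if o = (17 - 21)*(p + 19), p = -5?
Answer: -35280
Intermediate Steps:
o = -56 (o = (17 - 21)*(-5 + 19) = -4*14 = -56)
(o*(-2))*(-315) = -56*(-2)*(-315) = 112*(-315) = -35280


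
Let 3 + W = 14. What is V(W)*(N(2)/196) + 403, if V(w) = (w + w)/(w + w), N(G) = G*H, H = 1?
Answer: 39495/98 ≈ 403.01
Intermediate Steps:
W = 11 (W = -3 + 14 = 11)
N(G) = G (N(G) = G*1 = G)
V(w) = 1 (V(w) = (2*w)/((2*w)) = (2*w)*(1/(2*w)) = 1)
V(W)*(N(2)/196) + 403 = 1*(2/196) + 403 = 1*(2*(1/196)) + 403 = 1*(1/98) + 403 = 1/98 + 403 = 39495/98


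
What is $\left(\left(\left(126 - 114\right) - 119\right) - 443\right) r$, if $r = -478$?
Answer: $262900$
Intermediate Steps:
$\left(\left(\left(126 - 114\right) - 119\right) - 443\right) r = \left(\left(\left(126 - 114\right) - 119\right) - 443\right) \left(-478\right) = \left(\left(12 - 119\right) - 443\right) \left(-478\right) = \left(-107 - 443\right) \left(-478\right) = \left(-550\right) \left(-478\right) = 262900$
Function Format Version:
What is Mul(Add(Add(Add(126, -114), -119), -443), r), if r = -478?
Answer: 262900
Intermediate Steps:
Mul(Add(Add(Add(126, -114), -119), -443), r) = Mul(Add(Add(Add(126, -114), -119), -443), -478) = Mul(Add(Add(12, -119), -443), -478) = Mul(Add(-107, -443), -478) = Mul(-550, -478) = 262900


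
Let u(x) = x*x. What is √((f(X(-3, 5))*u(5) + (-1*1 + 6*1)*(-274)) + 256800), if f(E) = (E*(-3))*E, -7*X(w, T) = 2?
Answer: √12515770/7 ≈ 505.39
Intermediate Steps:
X(w, T) = -2/7 (X(w, T) = -⅐*2 = -2/7)
f(E) = -3*E² (f(E) = (-3*E)*E = -3*E²)
u(x) = x²
√((f(X(-3, 5))*u(5) + (-1*1 + 6*1)*(-274)) + 256800) = √((-3*(-2/7)²*5² + (-1*1 + 6*1)*(-274)) + 256800) = √((-3*4/49*25 + (-1 + 6)*(-274)) + 256800) = √((-12/49*25 + 5*(-274)) + 256800) = √((-300/49 - 1370) + 256800) = √(-67430/49 + 256800) = √(12515770/49) = √12515770/7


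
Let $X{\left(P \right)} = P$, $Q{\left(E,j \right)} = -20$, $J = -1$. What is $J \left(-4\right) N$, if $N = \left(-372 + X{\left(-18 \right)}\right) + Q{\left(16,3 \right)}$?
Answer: $-1640$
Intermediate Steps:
$N = -410$ ($N = \left(-372 - 18\right) - 20 = -390 - 20 = -410$)
$J \left(-4\right) N = \left(-1\right) \left(-4\right) \left(-410\right) = 4 \left(-410\right) = -1640$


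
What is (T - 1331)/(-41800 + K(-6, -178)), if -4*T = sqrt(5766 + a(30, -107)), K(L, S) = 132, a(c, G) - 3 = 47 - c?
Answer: 121/3788 + sqrt(5786)/166672 ≈ 0.032399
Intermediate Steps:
a(c, G) = 50 - c (a(c, G) = 3 + (47 - c) = 50 - c)
T = -sqrt(5786)/4 (T = -sqrt(5766 + (50 - 1*30))/4 = -sqrt(5766 + (50 - 30))/4 = -sqrt(5766 + 20)/4 = -sqrt(5786)/4 ≈ -19.016)
(T - 1331)/(-41800 + K(-6, -178)) = (-sqrt(5786)/4 - 1331)/(-41800 + 132) = (-1331 - sqrt(5786)/4)/(-41668) = (-1331 - sqrt(5786)/4)*(-1/41668) = 121/3788 + sqrt(5786)/166672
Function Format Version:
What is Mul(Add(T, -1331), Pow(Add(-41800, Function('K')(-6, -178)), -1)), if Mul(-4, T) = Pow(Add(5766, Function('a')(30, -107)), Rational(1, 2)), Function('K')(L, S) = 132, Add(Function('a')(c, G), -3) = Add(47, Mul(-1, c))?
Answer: Add(Rational(121, 3788), Mul(Rational(1, 166672), Pow(5786, Rational(1, 2)))) ≈ 0.032399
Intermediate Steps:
Function('a')(c, G) = Add(50, Mul(-1, c)) (Function('a')(c, G) = Add(3, Add(47, Mul(-1, c))) = Add(50, Mul(-1, c)))
T = Mul(Rational(-1, 4), Pow(5786, Rational(1, 2))) (T = Mul(Rational(-1, 4), Pow(Add(5766, Add(50, Mul(-1, 30))), Rational(1, 2))) = Mul(Rational(-1, 4), Pow(Add(5766, Add(50, -30)), Rational(1, 2))) = Mul(Rational(-1, 4), Pow(Add(5766, 20), Rational(1, 2))) = Mul(Rational(-1, 4), Pow(5786, Rational(1, 2))) ≈ -19.016)
Mul(Add(T, -1331), Pow(Add(-41800, Function('K')(-6, -178)), -1)) = Mul(Add(Mul(Rational(-1, 4), Pow(5786, Rational(1, 2))), -1331), Pow(Add(-41800, 132), -1)) = Mul(Add(-1331, Mul(Rational(-1, 4), Pow(5786, Rational(1, 2)))), Pow(-41668, -1)) = Mul(Add(-1331, Mul(Rational(-1, 4), Pow(5786, Rational(1, 2)))), Rational(-1, 41668)) = Add(Rational(121, 3788), Mul(Rational(1, 166672), Pow(5786, Rational(1, 2))))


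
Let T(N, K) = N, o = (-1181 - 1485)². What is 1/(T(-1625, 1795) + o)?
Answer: 1/7105931 ≈ 1.4073e-7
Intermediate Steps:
o = 7107556 (o = (-2666)² = 7107556)
1/(T(-1625, 1795) + o) = 1/(-1625 + 7107556) = 1/7105931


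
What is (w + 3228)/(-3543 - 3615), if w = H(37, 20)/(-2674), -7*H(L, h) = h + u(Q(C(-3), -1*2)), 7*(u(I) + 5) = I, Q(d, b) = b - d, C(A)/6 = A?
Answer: -422952049/937884108 ≈ -0.45096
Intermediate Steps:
C(A) = 6*A
u(I) = -5 + I/7
H(L, h) = 19/49 - h/7 (H(L, h) = -(h + (-5 + (-1*2 - 6*(-3))/7))/7 = -(h + (-5 + (-2 - 1*(-18))/7))/7 = -(h + (-5 + (-2 + 18)/7))/7 = -(h + (-5 + (1/7)*16))/7 = -(h + (-5 + 16/7))/7 = -(h - 19/7)/7 = -(-19/7 + h)/7 = 19/49 - h/7)
w = 121/131026 (w = (19/49 - 1/7*20)/(-2674) = (19/49 - 20/7)*(-1/2674) = -121/49*(-1/2674) = 121/131026 ≈ 0.00092348)
(w + 3228)/(-3543 - 3615) = (121/131026 + 3228)/(-3543 - 3615) = (422952049/131026)/(-7158) = (422952049/131026)*(-1/7158) = -422952049/937884108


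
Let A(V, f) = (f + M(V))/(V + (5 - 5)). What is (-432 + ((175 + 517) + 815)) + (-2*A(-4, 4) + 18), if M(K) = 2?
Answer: 1096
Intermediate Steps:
A(V, f) = (2 + f)/V (A(V, f) = (f + 2)/(V + (5 - 5)) = (2 + f)/(V + 0) = (2 + f)/V)
(-432 + ((175 + 517) + 815)) + (-2*A(-4, 4) + 18) = (-432 + ((175 + 517) + 815)) + (-2*(2 + 4)/(-4) + 18) = (-432 + (692 + 815)) + (-(-1)*6/2 + 18) = (-432 + 1507) + (-2*(-3/2) + 18) = 1075 + (3 + 18) = 1075 + 21 = 1096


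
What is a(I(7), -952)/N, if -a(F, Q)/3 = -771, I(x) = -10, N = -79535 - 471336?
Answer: -2313/550871 ≈ -0.0041988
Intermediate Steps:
N = -550871
a(F, Q) = 2313 (a(F, Q) = -3*(-771) = 2313)
a(I(7), -952)/N = 2313/(-550871) = 2313*(-1/550871) = -2313/550871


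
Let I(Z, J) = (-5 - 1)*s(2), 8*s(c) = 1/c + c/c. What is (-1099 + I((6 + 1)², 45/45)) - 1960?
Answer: -24481/8 ≈ -3060.1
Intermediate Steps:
s(c) = ⅛ + 1/(8*c) (s(c) = (1/c + c/c)/8 = (1/c + 1)/8 = (1 + 1/c)/8 = ⅛ + 1/(8*c))
I(Z, J) = -9/8 (I(Z, J) = (-5 - 1)*((⅛)*(1 + 2)/2) = -3*3/(4*2) = -6*3/16 = -9/8)
(-1099 + I((6 + 1)², 45/45)) - 1960 = (-1099 - 9/8) - 1960 = -8801/8 - 1960 = -24481/8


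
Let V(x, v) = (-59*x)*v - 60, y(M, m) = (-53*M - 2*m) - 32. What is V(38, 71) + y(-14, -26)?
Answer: -158480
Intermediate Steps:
y(M, m) = -32 - 53*M - 2*m
V(x, v) = -60 - 59*v*x (V(x, v) = -59*v*x - 60 = -60 - 59*v*x)
V(38, 71) + y(-14, -26) = (-60 - 59*71*38) + (-32 - 53*(-14) - 2*(-26)) = (-60 - 159182) + (-32 + 742 + 52) = -159242 + 762 = -158480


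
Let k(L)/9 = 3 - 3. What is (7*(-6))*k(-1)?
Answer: 0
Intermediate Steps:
k(L) = 0 (k(L) = 9*(3 - 3) = 9*0 = 0)
(7*(-6))*k(-1) = (7*(-6))*0 = -42*0 = 0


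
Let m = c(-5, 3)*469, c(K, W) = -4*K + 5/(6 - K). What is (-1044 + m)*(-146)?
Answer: -13729986/11 ≈ -1.2482e+6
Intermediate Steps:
m = 105525/11 (m = ((-5 - 4*(-5)² + 24*(-5))/(-6 - 5))*469 = ((-5 - 4*25 - 120)/(-11))*469 = -(-5 - 100 - 120)/11*469 = -1/11*(-225)*469 = (225/11)*469 = 105525/11 ≈ 9593.2)
(-1044 + m)*(-146) = (-1044 + 105525/11)*(-146) = (94041/11)*(-146) = -13729986/11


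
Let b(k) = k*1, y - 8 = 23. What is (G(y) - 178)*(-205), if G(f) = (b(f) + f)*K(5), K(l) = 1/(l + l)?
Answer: 35219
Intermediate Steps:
y = 31 (y = 8 + 23 = 31)
b(k) = k
K(l) = 1/(2*l)
G(f) = f/5 (G(f) = (f + f)*((1/2)/5) = (2*f)*((1/2)*(1/5)) = (2*f)*(1/10) = f/5)
(G(y) - 178)*(-205) = ((1/5)*31 - 178)*(-205) = (31/5 - 178)*(-205) = -859/5*(-205) = 35219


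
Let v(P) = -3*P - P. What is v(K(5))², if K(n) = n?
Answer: 400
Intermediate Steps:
v(P) = -4*P
v(K(5))² = (-4*5)² = (-20)² = 400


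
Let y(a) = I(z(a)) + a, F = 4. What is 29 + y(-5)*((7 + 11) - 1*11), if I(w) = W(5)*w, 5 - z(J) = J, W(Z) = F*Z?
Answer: 1394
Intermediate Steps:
W(Z) = 4*Z
z(J) = 5 - J
I(w) = 20*w (I(w) = (4*5)*w = 20*w)
y(a) = 100 - 19*a (y(a) = 20*(5 - a) + a = (100 - 20*a) + a = 100 - 19*a)
29 + y(-5)*((7 + 11) - 1*11) = 29 + (100 - 19*(-5))*((7 + 11) - 1*11) = 29 + (100 + 95)*(18 - 11) = 29 + 195*7 = 29 + 1365 = 1394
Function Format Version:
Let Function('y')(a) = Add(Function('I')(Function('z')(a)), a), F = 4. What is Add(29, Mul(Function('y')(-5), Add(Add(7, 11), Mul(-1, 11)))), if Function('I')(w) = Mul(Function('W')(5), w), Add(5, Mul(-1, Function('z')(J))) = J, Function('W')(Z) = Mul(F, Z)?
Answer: 1394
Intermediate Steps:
Function('W')(Z) = Mul(4, Z)
Function('z')(J) = Add(5, Mul(-1, J))
Function('I')(w) = Mul(20, w) (Function('I')(w) = Mul(Mul(4, 5), w) = Mul(20, w))
Function('y')(a) = Add(100, Mul(-19, a)) (Function('y')(a) = Add(Mul(20, Add(5, Mul(-1, a))), a) = Add(Add(100, Mul(-20, a)), a) = Add(100, Mul(-19, a)))
Add(29, Mul(Function('y')(-5), Add(Add(7, 11), Mul(-1, 11)))) = Add(29, Mul(Add(100, Mul(-19, -5)), Add(Add(7, 11), Mul(-1, 11)))) = Add(29, Mul(Add(100, 95), Add(18, -11))) = Add(29, Mul(195, 7)) = Add(29, 1365) = 1394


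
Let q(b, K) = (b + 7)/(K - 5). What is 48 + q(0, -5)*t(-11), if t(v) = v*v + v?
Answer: -29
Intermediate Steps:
t(v) = v + v**2 (t(v) = v**2 + v = v + v**2)
q(b, K) = (7 + b)/(-5 + K)
48 + q(0, -5)*t(-11) = 48 + ((7 + 0)/(-5 - 5))*(-11*(1 - 11)) = 48 + (7/(-10))*(-11*(-10)) = 48 - 1/10*7*110 = 48 - 7/10*110 = 48 - 77 = -29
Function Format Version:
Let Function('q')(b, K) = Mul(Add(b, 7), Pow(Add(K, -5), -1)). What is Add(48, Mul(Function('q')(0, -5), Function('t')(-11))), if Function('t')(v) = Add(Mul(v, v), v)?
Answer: -29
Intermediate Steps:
Function('t')(v) = Add(v, Pow(v, 2)) (Function('t')(v) = Add(Pow(v, 2), v) = Add(v, Pow(v, 2)))
Function('q')(b, K) = Mul(Pow(Add(-5, K), -1), Add(7, b)) (Function('q')(b, K) = Mul(Add(7, b), Pow(Add(-5, K), -1)) = Mul(Pow(Add(-5, K), -1), Add(7, b)))
Add(48, Mul(Function('q')(0, -5), Function('t')(-11))) = Add(48, Mul(Mul(Pow(Add(-5, -5), -1), Add(7, 0)), Mul(-11, Add(1, -11)))) = Add(48, Mul(Mul(Pow(-10, -1), 7), Mul(-11, -10))) = Add(48, Mul(Mul(Rational(-1, 10), 7), 110)) = Add(48, Mul(Rational(-7, 10), 110)) = Add(48, -77) = -29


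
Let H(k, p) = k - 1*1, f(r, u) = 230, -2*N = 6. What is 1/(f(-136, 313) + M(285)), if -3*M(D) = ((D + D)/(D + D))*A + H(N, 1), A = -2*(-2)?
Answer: 1/230 ≈ 0.0043478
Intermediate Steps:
N = -3 (N = -1/2*6 = -3)
H(k, p) = -1 + k (H(k, p) = k - 1 = -1 + k)
A = 4
M(D) = 0 (M(D) = -(((D + D)/(D + D))*4 + (-1 - 3))/3 = -(((2*D)/((2*D)))*4 - 4)/3 = -(((2*D)*(1/(2*D)))*4 - 4)/3 = -(1*4 - 4)/3 = -(4 - 4)/3 = -1/3*0 = 0)
1/(f(-136, 313) + M(285)) = 1/(230 + 0) = 1/230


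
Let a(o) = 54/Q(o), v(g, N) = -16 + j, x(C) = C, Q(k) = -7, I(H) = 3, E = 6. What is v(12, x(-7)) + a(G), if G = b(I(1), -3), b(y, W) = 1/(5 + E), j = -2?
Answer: -180/7 ≈ -25.714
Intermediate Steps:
v(g, N) = -18 (v(g, N) = -16 - 2 = -18)
b(y, W) = 1/11 (b(y, W) = 1/(5 + 6) = 1/11)
G = 1/11 ≈ 0.090909
a(o) = -54/7 (a(o) = 54/(-7) = 54*(-⅐) = -54/7)
v(12, x(-7)) + a(G) = -18 - 54/7 = -180/7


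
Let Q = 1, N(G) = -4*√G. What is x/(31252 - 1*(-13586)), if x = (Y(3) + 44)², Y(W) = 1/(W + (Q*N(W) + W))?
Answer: 22711/538056 - 29*√3/44838 ≈ 0.041089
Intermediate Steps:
Y(W) = 1/(-4*√W + 2*W) (Y(W) = 1/(W + (1*(-4*√W) + W)) = 1/(W + (-4*√W + W)) = 1/(W + (W - 4*√W)) = 1/(-4*√W + 2*W))
x = (44 + 1/(2*(3 - 2*√3)))² (x = (1/(2*(3 - 2*√3)) + 44)² = (44 + 1/(2*(3 - 2*√3)))² ≈ 1842.4)
x/(31252 - 1*(-13586)) = (22711/12 - 29*√3)/(31252 - 1*(-13586)) = (22711/12 - 29*√3)/(31252 + 13586) = (22711/12 - 29*√3)/44838 = (22711/12 - 29*√3)*(1/44838) = 22711/538056 - 29*√3/44838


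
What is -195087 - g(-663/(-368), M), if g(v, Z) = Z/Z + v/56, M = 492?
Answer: -4020374167/20608 ≈ -1.9509e+5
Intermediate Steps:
g(v, Z) = 1 + v/56 (g(v, Z) = 1 + v*(1/56) = 1 + v/56)
-195087 - g(-663/(-368), M) = -195087 - (1 + (-663/(-368))/56) = -195087 - (1 + (-663*(-1/368))/56) = -195087 - (1 + (1/56)*(663/368)) = -195087 - (1 + 663/20608) = -195087 - 1*21271/20608 = -195087 - 21271/20608 = -4020374167/20608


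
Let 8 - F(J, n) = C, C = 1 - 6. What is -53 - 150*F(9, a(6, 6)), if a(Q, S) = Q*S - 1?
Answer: -2003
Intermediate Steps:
C = -5
a(Q, S) = -1 + Q*S
F(J, n) = 13 (F(J, n) = 8 - 1*(-5) = 8 + 5 = 13)
-53 - 150*F(9, a(6, 6)) = -53 - 150*13 = -53 - 1950 = -2003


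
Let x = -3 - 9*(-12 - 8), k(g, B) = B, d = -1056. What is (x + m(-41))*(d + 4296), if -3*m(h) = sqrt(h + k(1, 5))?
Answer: 573480 - 6480*I ≈ 5.7348e+5 - 6480.0*I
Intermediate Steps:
x = 177 (x = -3 - 9*(-20) = -3 + 180 = 177)
m(h) = -sqrt(5 + h)/3 (m(h) = -sqrt(h + 5)/3 = -sqrt(5 + h)/3)
(x + m(-41))*(d + 4296) = (177 - sqrt(5 - 41)/3)*(-1056 + 4296) = (177 - 2*I)*3240 = 573480 - 6480*I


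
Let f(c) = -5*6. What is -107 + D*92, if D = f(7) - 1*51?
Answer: -7559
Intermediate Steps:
f(c) = -30
D = -81 (D = -30 - 1*51 = -30 - 51 = -81)
-107 + D*92 = -107 - 81*92 = -107 - 7452 = -7559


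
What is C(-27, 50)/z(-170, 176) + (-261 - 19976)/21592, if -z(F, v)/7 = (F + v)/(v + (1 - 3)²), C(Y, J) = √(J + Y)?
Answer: -20237/21592 - 30*√23/7 ≈ -21.491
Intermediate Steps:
z(F, v) = -7*(F + v)/(4 + v) (z(F, v) = -7*(F + v)/(v + (1 - 3)²) = -7*(F + v)/(v + (-2)²) = -7*(F + v)/(v + 4) = -7*(F + v)/(4 + v))
C(-27, 50)/z(-170, 176) + (-261 - 19976)/21592 = √(50 - 27)/((7*(-1*(-170) - 1*176)/(4 + 176))) + (-261 - 19976)/21592 = √23/((7*(170 - 176)/180)) - 20237*1/21592 = √23/((7*(1/180)*(-6))) - 20237/21592 = √23/(-7/30) - 20237/21592 = √23*(-30/7) - 20237/21592 = -30*√23/7 - 20237/21592 = -20237/21592 - 30*√23/7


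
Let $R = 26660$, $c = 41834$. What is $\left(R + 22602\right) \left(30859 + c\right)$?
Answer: $3581002566$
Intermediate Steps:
$\left(R + 22602\right) \left(30859 + c\right) = \left(26660 + 22602\right) \left(30859 + 41834\right) = 49262 \cdot 72693 = 3581002566$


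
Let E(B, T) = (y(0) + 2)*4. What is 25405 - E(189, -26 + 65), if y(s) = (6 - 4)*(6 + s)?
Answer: 25349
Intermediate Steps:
y(s) = 12 + 2*s (y(s) = 2*(6 + s) = 12 + 2*s)
E(B, T) = 56 (E(B, T) = ((12 + 2*0) + 2)*4 = ((12 + 0) + 2)*4 = (12 + 2)*4 = 14*4 = 56)
25405 - E(189, -26 + 65) = 25405 - 1*56 = 25405 - 56 = 25349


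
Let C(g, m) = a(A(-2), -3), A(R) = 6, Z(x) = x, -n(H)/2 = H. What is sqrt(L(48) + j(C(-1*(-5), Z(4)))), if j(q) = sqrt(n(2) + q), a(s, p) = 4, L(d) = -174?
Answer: I*sqrt(174) ≈ 13.191*I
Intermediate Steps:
n(H) = -2*H
C(g, m) = 4
j(q) = sqrt(-4 + q) (j(q) = sqrt(-2*2 + q) = sqrt(-4 + q))
sqrt(L(48) + j(C(-1*(-5), Z(4)))) = sqrt(-174 + sqrt(-4 + 4)) = sqrt(-174 + sqrt(0)) = sqrt(-174 + 0) = sqrt(-174) = I*sqrt(174)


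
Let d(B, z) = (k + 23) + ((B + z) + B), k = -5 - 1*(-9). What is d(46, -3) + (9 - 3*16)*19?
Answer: -625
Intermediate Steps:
k = 4 (k = -5 + 9 = 4)
d(B, z) = 27 + z + 2*B (d(B, z) = (4 + 23) + ((B + z) + B) = 27 + (z + 2*B) = 27 + z + 2*B)
d(46, -3) + (9 - 3*16)*19 = (27 - 3 + 2*46) + (9 - 3*16)*19 = (27 - 3 + 92) + (9 - 48)*19 = 116 - 39*19 = 116 - 741 = -625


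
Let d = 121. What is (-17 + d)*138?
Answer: 14352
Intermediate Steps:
(-17 + d)*138 = (-17 + 121)*138 = 104*138 = 14352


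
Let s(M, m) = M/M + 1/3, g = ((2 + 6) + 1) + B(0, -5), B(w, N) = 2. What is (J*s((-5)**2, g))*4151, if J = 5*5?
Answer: 415100/3 ≈ 1.3837e+5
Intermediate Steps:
J = 25
g = 11 (g = ((2 + 6) + 1) + 2 = (8 + 1) + 2 = 9 + 2 = 11)
s(M, m) = 4/3 (s(M, m) = 1 + 1*(1/3) = 1 + 1/3 = 4/3)
(J*s((-5)**2, g))*4151 = (25*(4/3))*4151 = (100/3)*4151 = 415100/3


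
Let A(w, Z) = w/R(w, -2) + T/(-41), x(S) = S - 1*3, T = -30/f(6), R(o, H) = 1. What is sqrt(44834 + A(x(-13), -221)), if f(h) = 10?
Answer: sqrt(75339181)/41 ≈ 211.70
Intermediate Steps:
T = -3 (T = -30/10 = -30*1/10 = -3)
x(S) = -3 + S (x(S) = S - 3 = -3 + S)
A(w, Z) = 3/41 + w (A(w, Z) = w/1 - 3/(-41) = w*1 - 3*(-1/41) = w + 3/41 = 3/41 + w)
sqrt(44834 + A(x(-13), -221)) = sqrt(44834 + (3/41 + (-3 - 13))) = sqrt(44834 + (3/41 - 16)) = sqrt(44834 - 653/41) = sqrt(1837541/41) = sqrt(75339181)/41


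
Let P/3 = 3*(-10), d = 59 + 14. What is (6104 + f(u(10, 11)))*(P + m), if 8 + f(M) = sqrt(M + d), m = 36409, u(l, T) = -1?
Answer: 221400624 + 217914*sqrt(2) ≈ 2.2171e+8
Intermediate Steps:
d = 73
f(M) = -8 + sqrt(73 + M) (f(M) = -8 + sqrt(M + 73) = -8 + sqrt(73 + M))
P = -90 (P = 3*(3*(-10)) = 3*(-30) = -90)
(6104 + f(u(10, 11)))*(P + m) = (6104 + (-8 + sqrt(73 - 1)))*(-90 + 36409) = (6104 + (-8 + sqrt(72)))*36319 = (6104 + (-8 + 6*sqrt(2)))*36319 = (6096 + 6*sqrt(2))*36319 = 221400624 + 217914*sqrt(2)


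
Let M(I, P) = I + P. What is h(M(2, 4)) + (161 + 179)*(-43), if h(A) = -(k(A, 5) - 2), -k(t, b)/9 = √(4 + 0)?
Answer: -14600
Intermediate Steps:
k(t, b) = -18 (k(t, b) = -9*√(4 + 0) = -9*√4 = -9*2 = -18)
h(A) = 20 (h(A) = -(-18 - 2) = -1*(-20) = 20)
h(M(2, 4)) + (161 + 179)*(-43) = 20 + (161 + 179)*(-43) = 20 + 340*(-43) = 20 - 14620 = -14600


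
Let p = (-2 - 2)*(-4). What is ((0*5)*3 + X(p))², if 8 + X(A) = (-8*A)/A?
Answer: 256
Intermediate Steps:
p = 16 (p = -4*(-4) = 16)
X(A) = -16 (X(A) = -8 + (-8*A)/A = -8 - 8 = -16)
((0*5)*3 + X(p))² = ((0*5)*3 - 16)² = (0*3 - 16)² = (0 - 16)² = (-16)² = 256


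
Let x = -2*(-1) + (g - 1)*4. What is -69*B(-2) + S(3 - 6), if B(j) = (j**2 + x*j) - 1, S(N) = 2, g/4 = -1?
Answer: -2689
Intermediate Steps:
g = -4 (g = 4*(-1) = -4)
x = -18 (x = -2*(-1) + (-4 - 1)*4 = 2 - 5*4 = 2 - 20 = -18)
B(j) = -1 + j**2 - 18*j (B(j) = (j**2 - 18*j) - 1 = -1 + j**2 - 18*j)
-69*B(-2) + S(3 - 6) = -69*(-1 + (-2)**2 - 18*(-2)) + 2 = -69*(-1 + 4 + 36) + 2 = -69*39 + 2 = -2691 + 2 = -2689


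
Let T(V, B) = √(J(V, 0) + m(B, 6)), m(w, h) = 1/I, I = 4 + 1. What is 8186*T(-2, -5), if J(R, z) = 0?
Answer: 8186*√5/5 ≈ 3660.9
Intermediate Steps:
I = 5
m(w, h) = ⅕ (m(w, h) = 1/5 = ⅕)
T(V, B) = √5/5 (T(V, B) = √(0 + ⅕) = √(⅕) = √5/5)
8186*T(-2, -5) = 8186*(√5/5) = 8186*√5/5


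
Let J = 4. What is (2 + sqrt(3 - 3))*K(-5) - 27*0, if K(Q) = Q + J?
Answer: -2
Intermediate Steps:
K(Q) = 4 + Q (K(Q) = Q + 4 = 4 + Q)
(2 + sqrt(3 - 3))*K(-5) - 27*0 = (2 + sqrt(3 - 3))*(4 - 5) - 27*0 = (2 + sqrt(0))*(-1) + 0 = (2 + 0)*(-1) + 0 = 2*(-1) + 0 = -2 + 0 = -2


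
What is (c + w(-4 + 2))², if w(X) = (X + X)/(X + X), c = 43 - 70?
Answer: 676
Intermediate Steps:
c = -27
w(X) = 1 (w(X) = (2*X)/((2*X)) = (2*X)*(1/(2*X)) = 1)
(c + w(-4 + 2))² = (-27 + 1)² = (-26)² = 676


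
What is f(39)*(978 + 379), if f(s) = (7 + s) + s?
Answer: 115345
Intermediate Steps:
f(s) = 7 + 2*s
f(39)*(978 + 379) = (7 + 2*39)*(978 + 379) = (7 + 78)*1357 = 85*1357 = 115345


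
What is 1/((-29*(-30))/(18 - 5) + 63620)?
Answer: 13/827930 ≈ 1.5702e-5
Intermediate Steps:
1/((-29*(-30))/(18 - 5) + 63620) = 1/(870/13 + 63620) = 1/(827930/13) = 13/827930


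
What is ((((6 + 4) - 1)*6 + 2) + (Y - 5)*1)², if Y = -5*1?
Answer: 2116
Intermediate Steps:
Y = -5
((((6 + 4) - 1)*6 + 2) + (Y - 5)*1)² = ((((6 + 4) - 1)*6 + 2) + (-5 - 5)*1)² = (((10 - 1)*6 + 2) - 10*1)² = ((9*6 + 2) - 10)² = ((54 + 2) - 10)² = (56 - 10)² = 46² = 2116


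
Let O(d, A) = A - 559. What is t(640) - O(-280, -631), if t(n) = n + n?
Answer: 2470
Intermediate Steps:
t(n) = 2*n
O(d, A) = -559 + A
t(640) - O(-280, -631) = 2*640 - (-559 - 631) = 1280 - 1*(-1190) = 1280 + 1190 = 2470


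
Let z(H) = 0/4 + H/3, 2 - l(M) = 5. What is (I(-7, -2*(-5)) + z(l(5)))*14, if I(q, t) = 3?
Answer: 28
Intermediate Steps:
l(M) = -3 (l(M) = 2 - 1*5 = 2 - 5 = -3)
z(H) = H/3 (z(H) = 0*(1/4) + H*(1/3) = 0 + H/3 = H/3)
(I(-7, -2*(-5)) + z(l(5)))*14 = (3 + (1/3)*(-3))*14 = (3 - 1)*14 = 2*14 = 28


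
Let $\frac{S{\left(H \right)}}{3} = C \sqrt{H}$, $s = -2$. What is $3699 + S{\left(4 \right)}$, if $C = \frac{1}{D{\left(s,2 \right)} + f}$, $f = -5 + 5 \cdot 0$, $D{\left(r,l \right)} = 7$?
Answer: $3702$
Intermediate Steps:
$f = -5$ ($f = -5 + 0 = -5$)
$C = \frac{1}{2}$ ($C = \frac{1}{7 - 5} = \frac{1}{2} \approx 0.5$)
$S{\left(H \right)} = \frac{3 \sqrt{H}}{2}$ ($S{\left(H \right)} = 3 \frac{\sqrt{H}}{2} = \frac{3 \sqrt{H}}{2}$)
$3699 + S{\left(4 \right)} = 3699 + \frac{3 \sqrt{4}}{2} = 3699 + \frac{3}{2} \cdot 2 = 3699 + 3 = 3702$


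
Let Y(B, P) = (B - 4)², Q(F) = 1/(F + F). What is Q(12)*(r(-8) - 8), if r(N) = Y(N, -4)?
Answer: 17/3 ≈ 5.6667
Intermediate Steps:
Q(F) = 1/(2*F)
Y(B, P) = (-4 + B)²
r(N) = (-4 + N)²
Q(12)*(r(-8) - 8) = ((½)/12)*((-4 - 8)² - 8) = ((½)*(1/12))*((-12)² - 8) = (144 - 8)/24 = (1/24)*136 = 17/3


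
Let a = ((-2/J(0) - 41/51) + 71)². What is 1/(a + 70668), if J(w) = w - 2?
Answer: 2601/196991629 ≈ 1.3204e-5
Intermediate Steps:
J(w) = -2 + w
a = 13184161/2601 (a = ((-2/(-2 + 0) - 41/51) + 71)² = ((-2/(-2) - 41*1/51) + 71)² = ((-2*(-½) - 41/51) + 71)² = ((1 - 41/51) + 71)² = (10/51 + 71)² = (3631/51)² = 13184161/2601 ≈ 5068.9)
1/(a + 70668) = 1/(13184161/2601 + 70668) = 1/(196991629/2601) = 2601/196991629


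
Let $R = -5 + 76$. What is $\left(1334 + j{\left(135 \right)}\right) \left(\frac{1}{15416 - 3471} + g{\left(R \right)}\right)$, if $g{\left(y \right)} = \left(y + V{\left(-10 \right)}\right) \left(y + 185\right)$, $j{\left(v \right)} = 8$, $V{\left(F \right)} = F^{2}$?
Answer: $\frac{701737598782}{11945} \approx 5.8747 \cdot 10^{7}$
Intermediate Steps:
$R = 71$
$g{\left(y \right)} = \left(100 + y\right) \left(185 + y\right)$ ($g{\left(y \right)} = \left(y + \left(-10\right)^{2}\right) \left(y + 185\right) = \left(y + 100\right) \left(185 + y\right) = \left(100 + y\right) \left(185 + y\right)$)
$\left(1334 + j{\left(135 \right)}\right) \left(\frac{1}{15416 - 3471} + g{\left(R \right)}\right) = \left(1334 + 8\right) \left(\frac{1}{15416 - 3471} + \left(18500 + 71^{2} + 285 \cdot 71\right)\right) = 1342 \left(\frac{1}{11945} + \left(18500 + 5041 + 20235\right)\right) = 1342 \left(\frac{1}{11945} + 43776\right) = 1342 \cdot \frac{522904321}{11945} = \frac{701737598782}{11945}$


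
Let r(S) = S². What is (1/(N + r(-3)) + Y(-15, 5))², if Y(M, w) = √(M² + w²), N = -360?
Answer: 30800251/123201 - 10*√10/351 ≈ 249.91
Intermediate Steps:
(1/(N + r(-3)) + Y(-15, 5))² = (1/(-360 + (-3)²) + √((-15)² + 5²))² = (1/(-360 + 9) + √(225 + 25))² = (1/(-351) + √250)² = (-1/351 + 5*√10)²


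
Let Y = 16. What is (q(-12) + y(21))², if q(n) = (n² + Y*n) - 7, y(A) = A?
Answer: 1156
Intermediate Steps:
q(n) = -7 + n² + 16*n (q(n) = (n² + 16*n) - 7 = -7 + n² + 16*n)
(q(-12) + y(21))² = ((-7 + (-12)² + 16*(-12)) + 21)² = ((-7 + 144 - 192) + 21)² = (-55 + 21)² = (-34)² = 1156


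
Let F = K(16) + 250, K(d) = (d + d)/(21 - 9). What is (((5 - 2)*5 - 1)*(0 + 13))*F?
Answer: 137956/3 ≈ 45985.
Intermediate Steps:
K(d) = d/6 (K(d) = (2*d)/12 = (2*d)*(1/12) = d/6)
F = 758/3 (F = (⅙)*16 + 250 = 8/3 + 250 = 758/3 ≈ 252.67)
(((5 - 2)*5 - 1)*(0 + 13))*F = (((5 - 2)*5 - 1)*(0 + 13))*(758/3) = ((3*5 - 1)*13)*(758/3) = ((15 - 1)*13)*(758/3) = (14*13)*(758/3) = 182*(758/3) = 137956/3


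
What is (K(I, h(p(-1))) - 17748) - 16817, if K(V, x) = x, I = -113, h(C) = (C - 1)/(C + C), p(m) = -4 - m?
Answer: -103693/3 ≈ -34564.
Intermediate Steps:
h(C) = (-1 + C)/(2*C) (h(C) = (-1 + C)/((2*C)) = (-1 + C)*(1/(2*C)) = (-1 + C)/(2*C))
(K(I, h(p(-1))) - 17748) - 16817 = ((-1 + (-4 - 1*(-1)))/(2*(-4 - 1*(-1))) - 17748) - 16817 = ((-1 + (-4 + 1))/(2*(-4 + 1)) - 17748) - 16817 = ((½)*(-1 - 3)/(-3) - 17748) - 16817 = ((½)*(-⅓)*(-4) - 17748) - 16817 = (⅔ - 17748) - 16817 = -53242/3 - 16817 = -103693/3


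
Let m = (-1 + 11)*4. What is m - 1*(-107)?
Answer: 147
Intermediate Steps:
m = 40 (m = 10*4 = 40)
m - 1*(-107) = 40 - 1*(-107) = 40 + 107 = 147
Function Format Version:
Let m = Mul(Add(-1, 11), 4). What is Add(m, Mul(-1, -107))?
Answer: 147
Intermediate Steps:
m = 40 (m = Mul(10, 4) = 40)
Add(m, Mul(-1, -107)) = Add(40, Mul(-1, -107)) = Add(40, 107) = 147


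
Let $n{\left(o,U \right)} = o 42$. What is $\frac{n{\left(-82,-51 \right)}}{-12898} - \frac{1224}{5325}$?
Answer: $\frac{425358}{11446975} \approx 0.037159$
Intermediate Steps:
$n{\left(o,U \right)} = 42 o$
$\frac{n{\left(-82,-51 \right)}}{-12898} - \frac{1224}{5325} = \frac{42 \left(-82\right)}{-12898} - \frac{1224}{5325} = \left(-3444\right) \left(- \frac{1}{12898}\right) - \frac{408}{1775} = \frac{1722}{6449} - \frac{408}{1775} = \frac{425358}{11446975}$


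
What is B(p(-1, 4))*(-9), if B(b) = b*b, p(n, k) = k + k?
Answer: -576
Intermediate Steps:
p(n, k) = 2*k
B(b) = b**2
B(p(-1, 4))*(-9) = (2*4)**2*(-9) = 8**2*(-9) = 64*(-9) = -576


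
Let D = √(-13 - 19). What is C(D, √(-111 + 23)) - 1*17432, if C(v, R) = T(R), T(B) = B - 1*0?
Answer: -17432 + 2*I*√22 ≈ -17432.0 + 9.3808*I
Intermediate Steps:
T(B) = B (T(B) = B + 0 = B)
D = 4*I*√2 (D = √(-32) = 4*I*√2 ≈ 5.6569*I)
C(v, R) = R
C(D, √(-111 + 23)) - 1*17432 = √(-111 + 23) - 1*17432 = √(-88) - 17432 = 2*I*√22 - 17432 = -17432 + 2*I*√22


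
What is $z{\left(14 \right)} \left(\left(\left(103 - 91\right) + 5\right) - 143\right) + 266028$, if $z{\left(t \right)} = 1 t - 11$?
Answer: $265650$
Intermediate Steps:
$z{\left(t \right)} = -11 + t$ ($z{\left(t \right)} = t - 11 = -11 + t$)
$z{\left(14 \right)} \left(\left(\left(103 - 91\right) + 5\right) - 143\right) + 266028 = \left(-11 + 14\right) \left(\left(\left(103 - 91\right) + 5\right) - 143\right) + 266028 = 3 \left(\left(12 + 5\right) - 143\right) + 266028 = 3 \left(17 - 143\right) + 266028 = 3 \left(-126\right) + 266028 = -378 + 266028 = 265650$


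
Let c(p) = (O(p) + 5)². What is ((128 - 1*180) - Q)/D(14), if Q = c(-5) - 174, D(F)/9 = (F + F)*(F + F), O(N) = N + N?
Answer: 97/7056 ≈ 0.013747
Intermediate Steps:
O(N) = 2*N
D(F) = 36*F² (D(F) = 9*((F + F)*(F + F)) = 9*((2*F)*(2*F)) = 9*(4*F²) = 36*F²)
c(p) = (5 + 2*p)² (c(p) = (2*p + 5)² = (5 + 2*p)²)
Q = -149 (Q = (5 + 2*(-5))² - 174 = (5 - 10)² - 174 = (-5)² - 174 = 25 - 174 = -149)
((128 - 1*180) - Q)/D(14) = ((128 - 1*180) - 1*(-149))/((36*14²)) = ((128 - 180) + 149)/((36*196)) = (-52 + 149)/7056 = 97*(1/7056) = 97/7056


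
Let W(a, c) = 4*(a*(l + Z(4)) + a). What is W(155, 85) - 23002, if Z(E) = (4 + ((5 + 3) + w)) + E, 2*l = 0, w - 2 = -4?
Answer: -13702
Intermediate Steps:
w = -2 (w = 2 - 4 = -2)
l = 0 (l = (½)*0 = 0)
Z(E) = 10 + E (Z(E) = (4 + ((5 + 3) - 2)) + E = (4 + (8 - 2)) + E = (4 + 6) + E = 10 + E)
W(a, c) = 60*a (W(a, c) = 4*(a*(0 + (10 + 4)) + a) = 4*(a*(0 + 14) + a) = 4*(a*14 + a) = 4*(14*a + a) = 4*(15*a) = 60*a)
W(155, 85) - 23002 = 60*155 - 23002 = 9300 - 23002 = -13702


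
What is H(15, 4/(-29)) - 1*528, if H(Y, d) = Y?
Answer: -513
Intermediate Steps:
H(15, 4/(-29)) - 1*528 = 15 - 1*528 = 15 - 528 = -513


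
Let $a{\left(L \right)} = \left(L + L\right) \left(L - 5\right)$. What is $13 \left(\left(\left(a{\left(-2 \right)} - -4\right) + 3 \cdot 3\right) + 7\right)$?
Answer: $624$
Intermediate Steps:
$a{\left(L \right)} = 2 L \left(-5 + L\right)$
$13 \left(\left(\left(a{\left(-2 \right)} - -4\right) + 3 \cdot 3\right) + 7\right) = 13 \left(\left(\left(2 \left(-2\right) \left(-5 - 2\right) - -4\right) + 3 \cdot 3\right) + 7\right) = 13 \left(\left(\left(2 \left(-2\right) \left(-7\right) + 4\right) + 9\right) + 7\right) = 13 \left(\left(\left(28 + 4\right) + 9\right) + 7\right) = 13 \left(\left(32 + 9\right) + 7\right) = 13 \left(41 + 7\right) = 13 \cdot 48 = 624$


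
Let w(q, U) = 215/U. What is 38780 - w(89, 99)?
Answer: 3839005/99 ≈ 38778.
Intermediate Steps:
38780 - w(89, 99) = 38780 - 215/99 = 3839005/99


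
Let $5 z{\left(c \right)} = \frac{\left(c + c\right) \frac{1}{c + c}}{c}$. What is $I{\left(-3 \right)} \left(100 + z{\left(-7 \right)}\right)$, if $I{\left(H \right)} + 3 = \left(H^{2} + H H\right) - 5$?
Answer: $\frac{6998}{7} \approx 999.71$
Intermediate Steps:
$z{\left(c \right)} = \frac{1}{5 c}$ ($z{\left(c \right)} = \frac{\frac{c + c}{c + c} \frac{1}{c}}{5} = \frac{\frac{2 c}{2 c} \frac{1}{c}}{5} = \frac{2 c \frac{1}{2 c} \frac{1}{c}}{5} = \frac{1 \frac{1}{c}}{5} = \frac{1}{5 c}$)
$I{\left(H \right)} = -8 + 2 H^{2}$ ($I{\left(H \right)} = -3 - \left(5 - H^{2} - H H\right) = -3 + \left(\left(H^{2} + H^{2}\right) - 5\right) = -3 + \left(2 H^{2} - 5\right) = -3 + \left(-5 + 2 H^{2}\right) = -8 + 2 H^{2}$)
$I{\left(-3 \right)} \left(100 + z{\left(-7 \right)}\right) = \left(-8 + 2 \left(-3\right)^{2}\right) \left(100 + \frac{1}{5 \left(-7\right)}\right) = \left(-8 + 2 \cdot 9\right) \left(100 + \frac{1}{5} \left(- \frac{1}{7}\right)\right) = \left(-8 + 18\right) \left(100 - \frac{1}{35}\right) = 10 \cdot \frac{3499}{35} = \frac{6998}{7}$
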